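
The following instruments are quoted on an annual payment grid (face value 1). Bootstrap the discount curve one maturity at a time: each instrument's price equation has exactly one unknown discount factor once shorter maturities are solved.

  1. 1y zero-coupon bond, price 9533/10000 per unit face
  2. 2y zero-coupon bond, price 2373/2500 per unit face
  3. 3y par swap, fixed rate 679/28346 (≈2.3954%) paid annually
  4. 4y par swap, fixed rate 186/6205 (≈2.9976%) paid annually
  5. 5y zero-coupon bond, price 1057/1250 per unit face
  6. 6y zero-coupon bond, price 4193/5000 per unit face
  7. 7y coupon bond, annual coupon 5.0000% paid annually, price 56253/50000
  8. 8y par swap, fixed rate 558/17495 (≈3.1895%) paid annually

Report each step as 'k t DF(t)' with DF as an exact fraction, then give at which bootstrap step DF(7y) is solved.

step 1 [1y] zero: DF = P = 9533/10000 ≈ 0.953300
step 2 [2y] zero: DF = P = 2373/2500 ≈ 0.949200
step 3 [3y] swap r/1=679/28346: DF=(1 − 679/28346·(0.953300+0.949200))/(1+679/28346) = 9321/10000 ≈ 0.932100
step 4 [4y] swap r/1=186/6205: DF=(1 − 186/6205·(0.953300+0.949200+0.932100))/(1+186/6205) = 2221/2500 ≈ 0.888400
step 5 [5y] zero: DF = P = 1057/1250 ≈ 0.845600
step 6 [6y] zero: DF = P = 4193/5000 ≈ 0.838600
step 7 [7y] bond c/1=1/20: DF=(56253/50000 − 1/20·(0.953300+0.949200+0.932100+0.888400+0.845600+0.838600))/(1+1/20) = 407/500 ≈ 0.814000
step 8 [8y] swap r/1=558/17495: DF=(1 − 558/17495·(0.953300+0.949200+0.932100+0.888400+0.845600+0.838600+0.814000))/(1+558/17495) = 971/1250 ≈ 0.776800

1 1 9533/10000
2 2 2373/2500
3 3 9321/10000
4 4 2221/2500
5 5 1057/1250
6 6 4193/5000
7 7 407/500
8 8 971/1250
DF(7y) is solved at step 7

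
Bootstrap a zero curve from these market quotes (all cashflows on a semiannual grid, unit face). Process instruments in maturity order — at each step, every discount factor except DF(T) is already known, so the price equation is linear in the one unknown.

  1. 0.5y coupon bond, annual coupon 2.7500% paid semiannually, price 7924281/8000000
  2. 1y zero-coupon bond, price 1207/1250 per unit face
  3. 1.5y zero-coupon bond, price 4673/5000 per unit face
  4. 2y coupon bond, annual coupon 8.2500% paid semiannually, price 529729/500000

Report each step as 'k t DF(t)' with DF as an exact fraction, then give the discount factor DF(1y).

1 1/2 9771/10000
2 1 1207/1250
3 3/2 4673/5000
4 2 1807/2000
DF(1y) = 1207/1250 ≈ 0.965600

step 1 [0.5y] bond c/2=11/800: DF=(7924281/8000000 − 11/800·(0))/(1+11/800) = 9771/10000 ≈ 0.977100
step 2 [1y] zero: DF = P = 1207/1250 ≈ 0.965600
step 3 [1.5y] zero: DF = P = 4673/5000 ≈ 0.934600
step 4 [2y] bond c/2=33/800: DF=(529729/500000 − 33/800·(0.977100+0.965600+0.934600))/(1+33/800) = 1807/2000 ≈ 0.903500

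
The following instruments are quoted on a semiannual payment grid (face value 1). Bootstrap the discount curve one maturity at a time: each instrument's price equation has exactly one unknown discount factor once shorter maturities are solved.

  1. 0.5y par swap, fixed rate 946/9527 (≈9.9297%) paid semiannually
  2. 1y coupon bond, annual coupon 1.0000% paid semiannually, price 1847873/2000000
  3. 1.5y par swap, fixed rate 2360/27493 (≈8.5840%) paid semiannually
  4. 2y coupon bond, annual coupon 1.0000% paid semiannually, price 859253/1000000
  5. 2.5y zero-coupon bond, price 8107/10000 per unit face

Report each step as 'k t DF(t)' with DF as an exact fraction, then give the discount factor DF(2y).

1 1/2 9527/10000
2 1 4573/5000
3 3/2 441/500
4 2 8413/10000
5 5/2 8107/10000
DF(2y) = 8413/10000 ≈ 0.841300

step 1 [0.5y] swap r/2=473/9527: DF=(1 − 473/9527·(0))/(1+473/9527) = 9527/10000 ≈ 0.952700
step 2 [1y] bond c/2=1/200: DF=(1847873/2000000 − 1/200·(0.952700))/(1+1/200) = 4573/5000 ≈ 0.914600
step 3 [1.5y] swap r/2=1180/27493: DF=(1 − 1180/27493·(0.952700+0.914600))/(1+1180/27493) = 441/500 ≈ 0.882000
step 4 [2y] bond c/2=1/200: DF=(859253/1000000 − 1/200·(0.952700+0.914600+0.882000))/(1+1/200) = 8413/10000 ≈ 0.841300
step 5 [2.5y] zero: DF = P = 8107/10000 ≈ 0.810700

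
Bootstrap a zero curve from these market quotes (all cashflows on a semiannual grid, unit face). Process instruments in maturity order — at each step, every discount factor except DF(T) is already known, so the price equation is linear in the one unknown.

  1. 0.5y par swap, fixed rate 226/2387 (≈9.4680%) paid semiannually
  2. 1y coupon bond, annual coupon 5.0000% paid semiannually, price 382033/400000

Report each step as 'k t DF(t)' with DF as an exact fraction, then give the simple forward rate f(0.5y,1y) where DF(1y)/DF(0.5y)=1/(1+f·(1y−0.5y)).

1 1/2 2387/2500
2 1 1817/2000
f(0.5y,1y) = ((2387/2500)/(1817/2000) − 1)/(1/2) = 926/9085 ≈ 10.1926%

step 1 [0.5y] swap r/2=113/2387: DF=(1 − 113/2387·(0))/(1+113/2387) = 2387/2500 ≈ 0.954800
step 2 [1y] bond c/2=1/40: DF=(382033/400000 − 1/40·(0.954800))/(1+1/40) = 1817/2000 ≈ 0.908500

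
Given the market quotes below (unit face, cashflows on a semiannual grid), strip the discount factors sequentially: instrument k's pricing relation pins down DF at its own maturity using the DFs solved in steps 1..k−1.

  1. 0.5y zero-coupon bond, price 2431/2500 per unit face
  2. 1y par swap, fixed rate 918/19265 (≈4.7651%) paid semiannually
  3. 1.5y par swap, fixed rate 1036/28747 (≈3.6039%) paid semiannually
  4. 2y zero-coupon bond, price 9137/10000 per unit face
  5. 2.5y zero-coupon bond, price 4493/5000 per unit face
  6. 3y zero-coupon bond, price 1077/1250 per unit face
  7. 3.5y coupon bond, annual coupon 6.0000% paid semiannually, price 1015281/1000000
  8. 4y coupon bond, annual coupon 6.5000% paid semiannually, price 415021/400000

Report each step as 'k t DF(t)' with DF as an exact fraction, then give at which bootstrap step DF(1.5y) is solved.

step 1 [0.5y] zero: DF = P = 2431/2500 ≈ 0.972400
step 2 [1y] swap r/2=459/19265: DF=(1 − 459/19265·(0.972400))/(1+459/19265) = 9541/10000 ≈ 0.954100
step 3 [1.5y] swap r/2=518/28747: DF=(1 − 518/28747·(0.972400+0.954100))/(1+518/28747) = 4741/5000 ≈ 0.948200
step 4 [2y] zero: DF = P = 9137/10000 ≈ 0.913700
step 5 [2.5y] zero: DF = P = 4493/5000 ≈ 0.898600
step 6 [3y] zero: DF = P = 1077/1250 ≈ 0.861600
step 7 [3.5y] bond c/2=3/100: DF=(1015281/1000000 − 3/100·(0.972400+0.954100+0.948200+0.913700+0.898600+0.861600))/(1+3/100) = 8241/10000 ≈ 0.824100
step 8 [4y] bond c/2=13/400: DF=(415021/400000 − 13/400·(0.972400+0.954100+0.948200+0.913700+0.898600+0.861600+0.824100))/(1+13/400) = 8043/10000 ≈ 0.804300

1 1/2 2431/2500
2 1 9541/10000
3 3/2 4741/5000
4 2 9137/10000
5 5/2 4493/5000
6 3 1077/1250
7 7/2 8241/10000
8 4 8043/10000
DF(1.5y) is solved at step 3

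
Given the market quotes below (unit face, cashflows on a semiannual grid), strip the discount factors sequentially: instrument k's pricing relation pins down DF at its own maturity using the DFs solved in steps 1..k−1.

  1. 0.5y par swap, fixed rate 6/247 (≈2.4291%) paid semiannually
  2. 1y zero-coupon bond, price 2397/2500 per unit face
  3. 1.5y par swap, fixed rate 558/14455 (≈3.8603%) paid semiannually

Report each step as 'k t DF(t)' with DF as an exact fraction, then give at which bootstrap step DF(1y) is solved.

step 1 [0.5y] swap r/2=3/247: DF=(1 − 3/247·(0))/(1+3/247) = 247/250 ≈ 0.988000
step 2 [1y] zero: DF = P = 2397/2500 ≈ 0.958800
step 3 [1.5y] swap r/2=279/14455: DF=(1 − 279/14455·(0.988000+0.958800))/(1+279/14455) = 4721/5000 ≈ 0.944200

1 1/2 247/250
2 1 2397/2500
3 3/2 4721/5000
DF(1y) is solved at step 2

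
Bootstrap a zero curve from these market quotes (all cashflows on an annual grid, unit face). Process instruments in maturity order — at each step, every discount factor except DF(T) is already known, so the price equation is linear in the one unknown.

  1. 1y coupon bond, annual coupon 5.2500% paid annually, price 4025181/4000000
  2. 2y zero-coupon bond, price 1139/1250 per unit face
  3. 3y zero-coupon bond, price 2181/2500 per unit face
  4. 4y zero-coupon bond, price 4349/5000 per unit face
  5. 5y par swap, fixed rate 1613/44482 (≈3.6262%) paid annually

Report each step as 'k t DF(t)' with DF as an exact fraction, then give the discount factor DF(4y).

step 1 [1y] bond c/1=21/400: DF=(4025181/4000000 − 21/400·(0))/(1+21/400) = 9561/10000 ≈ 0.956100
step 2 [2y] zero: DF = P = 1139/1250 ≈ 0.911200
step 3 [3y] zero: DF = P = 2181/2500 ≈ 0.872400
step 4 [4y] zero: DF = P = 4349/5000 ≈ 0.869800
step 5 [5y] swap r/1=1613/44482: DF=(1 − 1613/44482·(0.956100+0.911200+0.872400+0.869800))/(1+1613/44482) = 8387/10000 ≈ 0.838700

1 1 9561/10000
2 2 1139/1250
3 3 2181/2500
4 4 4349/5000
5 5 8387/10000
DF(4y) = 4349/5000 ≈ 0.869800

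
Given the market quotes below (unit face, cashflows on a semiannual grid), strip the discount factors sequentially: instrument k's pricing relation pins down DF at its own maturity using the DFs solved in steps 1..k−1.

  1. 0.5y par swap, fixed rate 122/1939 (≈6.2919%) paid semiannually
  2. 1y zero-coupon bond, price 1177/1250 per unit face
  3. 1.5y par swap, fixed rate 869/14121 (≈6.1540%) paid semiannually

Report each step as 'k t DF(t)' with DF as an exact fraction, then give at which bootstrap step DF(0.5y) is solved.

step 1 [0.5y] swap r/2=61/1939: DF=(1 − 61/1939·(0))/(1+61/1939) = 1939/2000 ≈ 0.969500
step 2 [1y] zero: DF = P = 1177/1250 ≈ 0.941600
step 3 [1.5y] swap r/2=869/28242: DF=(1 − 869/28242·(0.969500+0.941600))/(1+869/28242) = 9131/10000 ≈ 0.913100

1 1/2 1939/2000
2 1 1177/1250
3 3/2 9131/10000
DF(0.5y) is solved at step 1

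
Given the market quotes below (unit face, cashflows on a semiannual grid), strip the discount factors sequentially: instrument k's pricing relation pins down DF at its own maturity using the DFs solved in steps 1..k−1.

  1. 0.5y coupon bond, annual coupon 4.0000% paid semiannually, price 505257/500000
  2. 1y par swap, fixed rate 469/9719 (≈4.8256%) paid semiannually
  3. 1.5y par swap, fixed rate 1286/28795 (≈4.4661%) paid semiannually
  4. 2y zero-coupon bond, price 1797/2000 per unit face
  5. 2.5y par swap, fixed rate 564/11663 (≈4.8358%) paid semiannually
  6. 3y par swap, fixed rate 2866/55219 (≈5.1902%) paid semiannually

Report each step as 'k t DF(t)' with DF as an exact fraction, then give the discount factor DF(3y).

step 1 [0.5y] bond c/2=1/50: DF=(505257/500000 − 1/50·(0))/(1+1/50) = 9907/10000 ≈ 0.990700
step 2 [1y] swap r/2=469/19438: DF=(1 − 469/19438·(0.990700))/(1+469/19438) = 9531/10000 ≈ 0.953100
step 3 [1.5y] swap r/2=643/28795: DF=(1 − 643/28795·(0.990700+0.953100))/(1+643/28795) = 9357/10000 ≈ 0.935700
step 4 [2y] zero: DF = P = 1797/2000 ≈ 0.898500
step 5 [2.5y] swap r/2=282/11663: DF=(1 − 282/11663·(0.990700+0.953100+0.935700+0.898500))/(1+282/11663) = 1109/1250 ≈ 0.887200
step 6 [3y] swap r/2=1433/55219: DF=(1 − 1433/55219·(0.990700+0.953100+0.935700+0.898500+0.887200))/(1+1433/55219) = 8567/10000 ≈ 0.856700

1 1/2 9907/10000
2 1 9531/10000
3 3/2 9357/10000
4 2 1797/2000
5 5/2 1109/1250
6 3 8567/10000
DF(3y) = 8567/10000 ≈ 0.856700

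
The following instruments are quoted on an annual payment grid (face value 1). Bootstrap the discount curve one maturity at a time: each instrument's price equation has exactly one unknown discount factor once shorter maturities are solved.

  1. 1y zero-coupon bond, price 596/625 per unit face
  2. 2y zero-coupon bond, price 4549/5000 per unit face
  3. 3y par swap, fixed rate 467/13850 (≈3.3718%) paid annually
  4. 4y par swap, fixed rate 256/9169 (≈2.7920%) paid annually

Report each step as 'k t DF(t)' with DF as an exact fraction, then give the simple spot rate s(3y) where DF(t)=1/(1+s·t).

1 1 596/625
2 2 4549/5000
3 3 4533/5000
4 4 561/625
s(3y) = (1/(4533/5000) − 1)/(3) = 467/13599 ≈ 3.4341%

step 1 [1y] zero: DF = P = 596/625 ≈ 0.953600
step 2 [2y] zero: DF = P = 4549/5000 ≈ 0.909800
step 3 [3y] swap r/1=467/13850: DF=(1 − 467/13850·(0.953600+0.909800))/(1+467/13850) = 4533/5000 ≈ 0.906600
step 4 [4y] swap r/1=256/9169: DF=(1 − 256/9169·(0.953600+0.909800+0.906600))/(1+256/9169) = 561/625 ≈ 0.897600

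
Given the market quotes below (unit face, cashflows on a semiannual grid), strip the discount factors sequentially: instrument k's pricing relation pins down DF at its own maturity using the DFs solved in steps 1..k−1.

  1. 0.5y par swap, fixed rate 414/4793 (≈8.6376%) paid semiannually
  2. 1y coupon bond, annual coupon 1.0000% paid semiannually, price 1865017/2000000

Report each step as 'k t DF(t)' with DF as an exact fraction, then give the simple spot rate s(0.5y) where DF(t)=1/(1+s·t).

1 1/2 4793/5000
2 1 9231/10000
s(0.5y) = (1/(4793/5000) − 1)/(1/2) = 414/4793 ≈ 8.6376%

step 1 [0.5y] swap r/2=207/4793: DF=(1 − 207/4793·(0))/(1+207/4793) = 4793/5000 ≈ 0.958600
step 2 [1y] bond c/2=1/200: DF=(1865017/2000000 − 1/200·(0.958600))/(1+1/200) = 9231/10000 ≈ 0.923100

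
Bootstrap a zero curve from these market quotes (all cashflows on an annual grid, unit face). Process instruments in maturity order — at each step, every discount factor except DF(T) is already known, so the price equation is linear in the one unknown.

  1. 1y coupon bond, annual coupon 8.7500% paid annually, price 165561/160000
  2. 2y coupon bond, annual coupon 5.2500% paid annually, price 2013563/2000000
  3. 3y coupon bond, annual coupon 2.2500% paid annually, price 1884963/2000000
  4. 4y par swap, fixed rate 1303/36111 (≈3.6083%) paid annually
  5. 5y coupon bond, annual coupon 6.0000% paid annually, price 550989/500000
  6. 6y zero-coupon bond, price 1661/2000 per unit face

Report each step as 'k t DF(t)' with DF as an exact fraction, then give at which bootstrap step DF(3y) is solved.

1 1 1903/2000
2 2 9091/10000
3 3 1101/1250
4 4 8697/10000
5 5 522/625
6 6 1661/2000
DF(3y) is solved at step 3

step 1 [1y] bond c/1=7/80: DF=(165561/160000 − 7/80·(0))/(1+7/80) = 1903/2000 ≈ 0.951500
step 2 [2y] bond c/1=21/400: DF=(2013563/2000000 − 21/400·(0.951500))/(1+21/400) = 9091/10000 ≈ 0.909100
step 3 [3y] bond c/1=9/400: DF=(1884963/2000000 − 9/400·(0.951500+0.909100))/(1+9/400) = 1101/1250 ≈ 0.880800
step 4 [4y] swap r/1=1303/36111: DF=(1 − 1303/36111·(0.951500+0.909100+0.880800))/(1+1303/36111) = 8697/10000 ≈ 0.869700
step 5 [5y] bond c/1=3/50: DF=(550989/500000 − 3/50·(0.951500+0.909100+0.880800+0.869700))/(1+3/50) = 522/625 ≈ 0.835200
step 6 [6y] zero: DF = P = 1661/2000 ≈ 0.830500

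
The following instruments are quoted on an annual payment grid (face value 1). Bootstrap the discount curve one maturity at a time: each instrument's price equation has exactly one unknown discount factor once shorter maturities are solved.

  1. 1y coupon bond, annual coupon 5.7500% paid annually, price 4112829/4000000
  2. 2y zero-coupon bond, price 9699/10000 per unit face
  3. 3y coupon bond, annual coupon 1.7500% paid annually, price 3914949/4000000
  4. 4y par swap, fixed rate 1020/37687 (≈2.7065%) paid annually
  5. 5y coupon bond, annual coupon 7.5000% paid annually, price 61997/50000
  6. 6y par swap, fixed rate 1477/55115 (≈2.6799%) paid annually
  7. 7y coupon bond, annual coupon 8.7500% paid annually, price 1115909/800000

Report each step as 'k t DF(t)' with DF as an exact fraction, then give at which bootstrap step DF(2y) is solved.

step 1 [1y] bond c/1=23/400: DF=(4112829/4000000 − 23/400·(0))/(1+23/400) = 9723/10000 ≈ 0.972300
step 2 [2y] zero: DF = P = 9699/10000 ≈ 0.969900
step 3 [3y] bond c/1=7/400: DF=(3914949/4000000 − 7/400·(0.972300+0.969900))/(1+7/400) = 1857/2000 ≈ 0.928500
step 4 [4y] swap r/1=1020/37687: DF=(1 − 1020/37687·(0.972300+0.969900+0.928500))/(1+1020/37687) = 449/500 ≈ 0.898000
step 5 [5y] bond c/1=3/40: DF=(61997/50000 − 3/40·(0.972300+0.969900+0.928500+0.898000))/(1+3/40) = 1781/2000 ≈ 0.890500
step 6 [6y] swap r/1=1477/55115: DF=(1 − 1477/55115·(0.972300+0.969900+0.928500+0.898000+0.890500))/(1+1477/55115) = 8523/10000 ≈ 0.852300
step 7 [7y] bond c/1=7/80: DF=(1115909/800000 − 7/80·(0.972300+0.969900+0.928500+0.898000+0.890500+0.852300))/(1+7/80) = 1049/1250 ≈ 0.839200

1 1 9723/10000
2 2 9699/10000
3 3 1857/2000
4 4 449/500
5 5 1781/2000
6 6 8523/10000
7 7 1049/1250
DF(2y) is solved at step 2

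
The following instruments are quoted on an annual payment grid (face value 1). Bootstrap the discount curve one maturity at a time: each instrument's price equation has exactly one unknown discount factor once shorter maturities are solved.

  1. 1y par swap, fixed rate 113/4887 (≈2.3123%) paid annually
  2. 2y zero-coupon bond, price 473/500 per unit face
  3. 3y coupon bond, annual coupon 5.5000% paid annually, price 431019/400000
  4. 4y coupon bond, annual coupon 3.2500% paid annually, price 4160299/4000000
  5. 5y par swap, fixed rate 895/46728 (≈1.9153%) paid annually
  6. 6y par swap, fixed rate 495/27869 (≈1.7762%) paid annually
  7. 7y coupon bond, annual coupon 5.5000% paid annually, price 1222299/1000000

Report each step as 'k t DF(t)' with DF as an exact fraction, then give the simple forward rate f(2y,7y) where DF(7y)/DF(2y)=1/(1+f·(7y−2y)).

1 1 4887/5000
2 2 473/500
3 3 9211/10000
4 4 4589/5000
5 5 1821/2000
6 6 901/1000
7 7 217/250
f(2y,7y) = ((473/500)/(217/250) − 1)/(5) = 39/2170 ≈ 1.7972%

step 1 [1y] swap r/1=113/4887: DF=(1 − 113/4887·(0))/(1+113/4887) = 4887/5000 ≈ 0.977400
step 2 [2y] zero: DF = P = 473/500 ≈ 0.946000
step 3 [3y] bond c/1=11/200: DF=(431019/400000 − 11/200·(0.977400+0.946000))/(1+11/200) = 9211/10000 ≈ 0.921100
step 4 [4y] bond c/1=13/400: DF=(4160299/4000000 − 13/400·(0.977400+0.946000+0.921100))/(1+13/400) = 4589/5000 ≈ 0.917800
step 5 [5y] swap r/1=895/46728: DF=(1 − 895/46728·(0.977400+0.946000+0.921100+0.917800))/(1+895/46728) = 1821/2000 ≈ 0.910500
step 6 [6y] swap r/1=495/27869: DF=(1 − 495/27869·(0.977400+0.946000+0.921100+0.917800+0.910500))/(1+495/27869) = 901/1000 ≈ 0.901000
step 7 [7y] bond c/1=11/200: DF=(1222299/1000000 − 11/200·(0.977400+0.946000+0.921100+0.917800+0.910500+0.901000))/(1+11/200) = 217/250 ≈ 0.868000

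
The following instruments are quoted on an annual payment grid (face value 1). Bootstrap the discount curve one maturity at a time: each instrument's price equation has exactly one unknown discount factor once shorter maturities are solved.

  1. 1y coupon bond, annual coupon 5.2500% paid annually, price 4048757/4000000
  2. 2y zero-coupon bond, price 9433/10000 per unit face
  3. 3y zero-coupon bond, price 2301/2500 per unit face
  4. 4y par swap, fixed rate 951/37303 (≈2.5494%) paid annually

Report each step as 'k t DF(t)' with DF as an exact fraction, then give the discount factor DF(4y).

step 1 [1y] bond c/1=21/400: DF=(4048757/4000000 − 21/400·(0))/(1+21/400) = 9617/10000 ≈ 0.961700
step 2 [2y] zero: DF = P = 9433/10000 ≈ 0.943300
step 3 [3y] zero: DF = P = 2301/2500 ≈ 0.920400
step 4 [4y] swap r/1=951/37303: DF=(1 − 951/37303·(0.961700+0.943300+0.920400))/(1+951/37303) = 9049/10000 ≈ 0.904900

1 1 9617/10000
2 2 9433/10000
3 3 2301/2500
4 4 9049/10000
DF(4y) = 9049/10000 ≈ 0.904900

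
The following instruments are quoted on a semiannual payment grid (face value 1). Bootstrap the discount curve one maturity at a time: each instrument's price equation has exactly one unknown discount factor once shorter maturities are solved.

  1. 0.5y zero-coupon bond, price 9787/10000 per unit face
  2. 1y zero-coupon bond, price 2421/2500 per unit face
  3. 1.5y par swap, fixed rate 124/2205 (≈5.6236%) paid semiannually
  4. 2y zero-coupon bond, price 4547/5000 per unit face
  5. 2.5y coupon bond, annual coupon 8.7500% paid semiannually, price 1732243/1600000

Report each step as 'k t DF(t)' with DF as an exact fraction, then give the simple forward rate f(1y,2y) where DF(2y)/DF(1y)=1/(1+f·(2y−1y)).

1 1/2 9787/10000
2 1 2421/2500
3 3/2 4597/5000
4 2 4547/5000
5 5/2 879/1000
f(1y,2y) = ((2421/2500)/(4547/5000) − 1)/(1) = 295/4547 ≈ 6.4878%

step 1 [0.5y] zero: DF = P = 9787/10000 ≈ 0.978700
step 2 [1y] zero: DF = P = 2421/2500 ≈ 0.968400
step 3 [1.5y] swap r/2=62/2205: DF=(1 − 62/2205·(0.978700+0.968400))/(1+62/2205) = 4597/5000 ≈ 0.919400
step 4 [2y] zero: DF = P = 4547/5000 ≈ 0.909400
step 5 [2.5y] bond c/2=7/160: DF=(1732243/1600000 − 7/160·(0.978700+0.968400+0.919400+0.909400))/(1+7/160) = 879/1000 ≈ 0.879000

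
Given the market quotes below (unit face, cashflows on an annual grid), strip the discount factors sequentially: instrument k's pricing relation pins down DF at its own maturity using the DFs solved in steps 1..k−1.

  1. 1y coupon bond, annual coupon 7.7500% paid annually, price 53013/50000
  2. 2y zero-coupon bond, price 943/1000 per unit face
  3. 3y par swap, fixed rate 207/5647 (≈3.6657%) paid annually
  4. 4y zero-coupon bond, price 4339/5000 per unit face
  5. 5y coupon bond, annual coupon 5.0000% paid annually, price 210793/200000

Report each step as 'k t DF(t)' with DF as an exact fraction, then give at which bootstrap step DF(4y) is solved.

step 1 [1y] bond c/1=31/400: DF=(53013/50000 − 31/400·(0))/(1+31/400) = 123/125 ≈ 0.984000
step 2 [2y] zero: DF = P = 943/1000 ≈ 0.943000
step 3 [3y] swap r/1=207/5647: DF=(1 − 207/5647·(0.984000+0.943000))/(1+207/5647) = 1793/2000 ≈ 0.896500
step 4 [4y] zero: DF = P = 4339/5000 ≈ 0.867800
step 5 [5y] bond c/1=1/20: DF=(210793/200000 − 1/20·(0.984000+0.943000+0.896500+0.867800))/(1+1/20) = 207/250 ≈ 0.828000

1 1 123/125
2 2 943/1000
3 3 1793/2000
4 4 4339/5000
5 5 207/250
DF(4y) is solved at step 4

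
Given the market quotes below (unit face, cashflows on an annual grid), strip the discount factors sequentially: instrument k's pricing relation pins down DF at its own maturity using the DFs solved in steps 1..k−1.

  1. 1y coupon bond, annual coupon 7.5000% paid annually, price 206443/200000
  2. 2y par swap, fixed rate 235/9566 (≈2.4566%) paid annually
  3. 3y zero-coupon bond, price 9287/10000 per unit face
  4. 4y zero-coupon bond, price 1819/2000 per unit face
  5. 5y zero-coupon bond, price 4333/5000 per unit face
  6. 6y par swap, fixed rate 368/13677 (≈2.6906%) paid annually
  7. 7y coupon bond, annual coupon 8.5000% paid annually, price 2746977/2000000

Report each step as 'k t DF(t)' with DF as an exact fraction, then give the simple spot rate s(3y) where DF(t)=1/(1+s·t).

1 1 4801/5000
2 2 953/1000
3 3 9287/10000
4 4 1819/2000
5 5 4333/5000
6 6 533/625
7 7 8373/10000
s(3y) = (1/(9287/10000) − 1)/(3) = 713/27861 ≈ 2.5591%

step 1 [1y] bond c/1=3/40: DF=(206443/200000 − 3/40·(0))/(1+3/40) = 4801/5000 ≈ 0.960200
step 2 [2y] swap r/1=235/9566: DF=(1 − 235/9566·(0.960200))/(1+235/9566) = 953/1000 ≈ 0.953000
step 3 [3y] zero: DF = P = 9287/10000 ≈ 0.928700
step 4 [4y] zero: DF = P = 1819/2000 ≈ 0.909500
step 5 [5y] zero: DF = P = 4333/5000 ≈ 0.866600
step 6 [6y] swap r/1=368/13677: DF=(1 − 368/13677·(0.960200+0.953000+0.928700+0.909500+0.866600))/(1+368/13677) = 533/625 ≈ 0.852800
step 7 [7y] bond c/1=17/200: DF=(2746977/2000000 − 17/200·(0.960200+0.953000+0.928700+0.909500+0.866600+0.852800))/(1+17/200) = 8373/10000 ≈ 0.837300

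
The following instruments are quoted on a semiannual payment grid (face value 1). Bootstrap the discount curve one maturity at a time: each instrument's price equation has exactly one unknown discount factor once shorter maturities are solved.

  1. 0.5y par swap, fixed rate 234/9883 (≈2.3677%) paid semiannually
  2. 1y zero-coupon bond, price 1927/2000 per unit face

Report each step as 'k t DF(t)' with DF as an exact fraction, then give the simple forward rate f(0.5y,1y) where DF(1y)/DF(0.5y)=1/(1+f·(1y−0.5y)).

step 1 [0.5y] swap r/2=117/9883: DF=(1 − 117/9883·(0))/(1+117/9883) = 9883/10000 ≈ 0.988300
step 2 [1y] zero: DF = P = 1927/2000 ≈ 0.963500

1 1/2 9883/10000
2 1 1927/2000
f(0.5y,1y) = ((9883/10000)/(1927/2000) − 1)/(1/2) = 496/9635 ≈ 5.1479%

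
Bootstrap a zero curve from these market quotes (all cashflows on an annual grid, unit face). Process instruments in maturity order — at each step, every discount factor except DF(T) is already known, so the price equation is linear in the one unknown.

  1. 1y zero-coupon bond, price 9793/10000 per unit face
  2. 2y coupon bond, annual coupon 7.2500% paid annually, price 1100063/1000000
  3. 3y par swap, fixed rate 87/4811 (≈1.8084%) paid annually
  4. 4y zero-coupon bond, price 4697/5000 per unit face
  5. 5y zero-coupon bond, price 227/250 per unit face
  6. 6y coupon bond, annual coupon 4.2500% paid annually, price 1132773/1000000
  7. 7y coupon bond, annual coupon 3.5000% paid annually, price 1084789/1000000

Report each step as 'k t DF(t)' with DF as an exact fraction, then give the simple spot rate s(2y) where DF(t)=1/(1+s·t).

step 1 [1y] zero: DF = P = 9793/10000 ≈ 0.979300
step 2 [2y] bond c/1=29/400: DF=(1100063/1000000 − 29/400·(0.979300))/(1+29/400) = 1919/2000 ≈ 0.959500
step 3 [3y] swap r/1=87/4811: DF=(1 − 87/4811·(0.979300+0.959500))/(1+87/4811) = 4739/5000 ≈ 0.947800
step 4 [4y] zero: DF = P = 4697/5000 ≈ 0.939400
step 5 [5y] zero: DF = P = 227/250 ≈ 0.908000
step 6 [6y] bond c/1=17/400: DF=(1132773/1000000 − 17/400·(0.979300+0.959500+0.947800+0.939400+0.908000))/(1+17/400) = 1117/1250 ≈ 0.893600
step 7 [7y] bond c/1=7/200: DF=(1084789/1000000 − 7/200·(0.979300+0.959500+0.947800+0.939400+0.908000+0.893600))/(1+7/200) = 4289/5000 ≈ 0.857800

1 1 9793/10000
2 2 1919/2000
3 3 4739/5000
4 4 4697/5000
5 5 227/250
6 6 1117/1250
7 7 4289/5000
s(2y) = (1/(1919/2000) − 1)/(2) = 81/3838 ≈ 2.1105%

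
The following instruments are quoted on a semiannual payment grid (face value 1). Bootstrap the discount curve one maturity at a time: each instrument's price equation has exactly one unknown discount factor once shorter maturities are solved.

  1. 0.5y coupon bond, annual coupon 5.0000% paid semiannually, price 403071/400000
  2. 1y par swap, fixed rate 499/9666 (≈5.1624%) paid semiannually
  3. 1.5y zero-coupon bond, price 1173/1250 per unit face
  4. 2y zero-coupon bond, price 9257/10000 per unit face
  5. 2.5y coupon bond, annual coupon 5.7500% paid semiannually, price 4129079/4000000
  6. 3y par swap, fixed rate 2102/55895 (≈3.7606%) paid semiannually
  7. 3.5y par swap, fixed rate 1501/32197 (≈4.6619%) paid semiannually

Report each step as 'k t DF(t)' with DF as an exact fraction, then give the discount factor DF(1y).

1 1/2 9831/10000
2 1 9501/10000
3 3/2 1173/1250
4 2 9257/10000
5 5/2 8973/10000
6 3 8949/10000
7 7/2 8499/10000
DF(1y) = 9501/10000 ≈ 0.950100

step 1 [0.5y] bond c/2=1/40: DF=(403071/400000 − 1/40·(0))/(1+1/40) = 9831/10000 ≈ 0.983100
step 2 [1y] swap r/2=499/19332: DF=(1 − 499/19332·(0.983100))/(1+499/19332) = 9501/10000 ≈ 0.950100
step 3 [1.5y] zero: DF = P = 1173/1250 ≈ 0.938400
step 4 [2y] zero: DF = P = 9257/10000 ≈ 0.925700
step 5 [2.5y] bond c/2=23/800: DF=(4129079/4000000 − 23/800·(0.983100+0.950100+0.938400+0.925700))/(1+23/800) = 8973/10000 ≈ 0.897300
step 6 [3y] swap r/2=1051/55895: DF=(1 − 1051/55895·(0.983100+0.950100+0.938400+0.925700+0.897300))/(1+1051/55895) = 8949/10000 ≈ 0.894900
step 7 [3.5y] swap r/2=1501/64394: DF=(1 − 1501/64394·(0.983100+0.950100+0.938400+0.925700+0.897300+0.894900))/(1+1501/64394) = 8499/10000 ≈ 0.849900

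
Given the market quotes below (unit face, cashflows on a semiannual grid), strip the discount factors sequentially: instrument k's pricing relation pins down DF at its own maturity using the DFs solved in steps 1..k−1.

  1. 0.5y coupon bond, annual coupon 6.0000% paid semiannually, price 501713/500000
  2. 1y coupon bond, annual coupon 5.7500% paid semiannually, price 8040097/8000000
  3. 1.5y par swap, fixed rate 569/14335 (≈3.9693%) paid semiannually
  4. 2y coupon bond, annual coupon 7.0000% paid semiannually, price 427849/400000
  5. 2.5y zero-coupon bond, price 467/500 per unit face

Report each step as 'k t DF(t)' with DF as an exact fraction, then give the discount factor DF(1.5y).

step 1 [0.5y] bond c/2=3/100: DF=(501713/500000 − 3/100·(0))/(1+3/100) = 4871/5000 ≈ 0.974200
step 2 [1y] bond c/2=23/800: DF=(8040097/8000000 − 23/800·(0.974200))/(1+23/800) = 9497/10000 ≈ 0.949700
step 3 [1.5y] swap r/2=569/28670: DF=(1 − 569/28670·(0.974200+0.949700))/(1+569/28670) = 9431/10000 ≈ 0.943100
step 4 [2y] bond c/2=7/200: DF=(427849/400000 − 7/200·(0.974200+0.949700+0.943100))/(1+7/200) = 1873/2000 ≈ 0.936500
step 5 [2.5y] zero: DF = P = 467/500 ≈ 0.934000

1 1/2 4871/5000
2 1 9497/10000
3 3/2 9431/10000
4 2 1873/2000
5 5/2 467/500
DF(1.5y) = 9431/10000 ≈ 0.943100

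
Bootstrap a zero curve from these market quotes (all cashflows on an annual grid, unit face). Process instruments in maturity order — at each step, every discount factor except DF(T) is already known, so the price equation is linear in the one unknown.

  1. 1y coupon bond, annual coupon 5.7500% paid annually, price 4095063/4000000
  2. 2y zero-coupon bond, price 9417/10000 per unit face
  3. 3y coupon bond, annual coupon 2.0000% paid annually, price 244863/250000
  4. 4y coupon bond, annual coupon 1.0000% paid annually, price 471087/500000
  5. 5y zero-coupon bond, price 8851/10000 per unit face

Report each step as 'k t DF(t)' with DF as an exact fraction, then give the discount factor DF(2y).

1 1 9681/10000
2 2 9417/10000
3 3 2307/2500
4 4 1131/1250
5 5 8851/10000
DF(2y) = 9417/10000 ≈ 0.941700

step 1 [1y] bond c/1=23/400: DF=(4095063/4000000 − 23/400·(0))/(1+23/400) = 9681/10000 ≈ 0.968100
step 2 [2y] zero: DF = P = 9417/10000 ≈ 0.941700
step 3 [3y] bond c/1=1/50: DF=(244863/250000 − 1/50·(0.968100+0.941700))/(1+1/50) = 2307/2500 ≈ 0.922800
step 4 [4y] bond c/1=1/100: DF=(471087/500000 − 1/100·(0.968100+0.941700+0.922800))/(1+1/100) = 1131/1250 ≈ 0.904800
step 5 [5y] zero: DF = P = 8851/10000 ≈ 0.885100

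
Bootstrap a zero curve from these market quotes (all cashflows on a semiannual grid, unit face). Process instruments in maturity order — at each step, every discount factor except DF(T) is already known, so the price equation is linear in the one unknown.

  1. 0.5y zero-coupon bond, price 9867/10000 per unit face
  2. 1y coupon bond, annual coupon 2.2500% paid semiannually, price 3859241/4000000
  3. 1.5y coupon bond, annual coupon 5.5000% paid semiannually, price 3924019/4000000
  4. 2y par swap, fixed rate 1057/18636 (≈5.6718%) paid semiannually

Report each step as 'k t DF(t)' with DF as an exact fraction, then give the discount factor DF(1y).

1 1/2 9867/10000
2 1 9431/10000
3 3/2 9031/10000
4 2 8943/10000
DF(1y) = 9431/10000 ≈ 0.943100

step 1 [0.5y] zero: DF = P = 9867/10000 ≈ 0.986700
step 2 [1y] bond c/2=9/800: DF=(3859241/4000000 − 9/800·(0.986700))/(1+9/800) = 9431/10000 ≈ 0.943100
step 3 [1.5y] bond c/2=11/400: DF=(3924019/4000000 − 11/400·(0.986700+0.943100))/(1+11/400) = 9031/10000 ≈ 0.903100
step 4 [2y] swap r/2=1057/37272: DF=(1 − 1057/37272·(0.986700+0.943100+0.903100))/(1+1057/37272) = 8943/10000 ≈ 0.894300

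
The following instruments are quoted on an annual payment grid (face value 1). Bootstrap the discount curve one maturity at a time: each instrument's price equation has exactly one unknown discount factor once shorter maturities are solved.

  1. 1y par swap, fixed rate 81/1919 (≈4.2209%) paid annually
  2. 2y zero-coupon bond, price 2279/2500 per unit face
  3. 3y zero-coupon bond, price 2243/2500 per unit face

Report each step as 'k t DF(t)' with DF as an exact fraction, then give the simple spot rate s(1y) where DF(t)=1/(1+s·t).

1 1 1919/2000
2 2 2279/2500
3 3 2243/2500
s(1y) = (1/(1919/2000) − 1)/(1) = 81/1919 ≈ 4.2209%

step 1 [1y] swap r/1=81/1919: DF=(1 − 81/1919·(0))/(1+81/1919) = 1919/2000 ≈ 0.959500
step 2 [2y] zero: DF = P = 2279/2500 ≈ 0.911600
step 3 [3y] zero: DF = P = 2243/2500 ≈ 0.897200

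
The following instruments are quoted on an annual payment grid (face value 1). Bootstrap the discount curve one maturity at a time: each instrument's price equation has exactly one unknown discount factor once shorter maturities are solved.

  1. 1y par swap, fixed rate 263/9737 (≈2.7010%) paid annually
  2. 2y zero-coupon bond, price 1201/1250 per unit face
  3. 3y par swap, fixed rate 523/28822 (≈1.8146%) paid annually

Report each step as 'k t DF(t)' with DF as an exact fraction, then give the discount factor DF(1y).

step 1 [1y] swap r/1=263/9737: DF=(1 − 263/9737·(0))/(1+263/9737) = 9737/10000 ≈ 0.973700
step 2 [2y] zero: DF = P = 1201/1250 ≈ 0.960800
step 3 [3y] swap r/1=523/28822: DF=(1 − 523/28822·(0.973700+0.960800))/(1+523/28822) = 9477/10000 ≈ 0.947700

1 1 9737/10000
2 2 1201/1250
3 3 9477/10000
DF(1y) = 9737/10000 ≈ 0.973700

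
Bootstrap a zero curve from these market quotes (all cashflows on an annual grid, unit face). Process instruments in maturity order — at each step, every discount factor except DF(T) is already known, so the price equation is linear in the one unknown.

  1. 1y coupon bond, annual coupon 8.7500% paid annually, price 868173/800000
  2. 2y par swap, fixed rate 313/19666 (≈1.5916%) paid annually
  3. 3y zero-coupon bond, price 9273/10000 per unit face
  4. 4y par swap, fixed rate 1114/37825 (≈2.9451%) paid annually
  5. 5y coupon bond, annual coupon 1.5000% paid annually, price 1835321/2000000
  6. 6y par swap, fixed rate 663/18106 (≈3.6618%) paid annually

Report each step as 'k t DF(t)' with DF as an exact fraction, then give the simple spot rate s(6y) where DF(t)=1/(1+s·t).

1 1 9979/10000
2 2 9687/10000
3 3 9273/10000
4 4 4443/5000
5 5 4241/5000
6 6 8011/10000
s(6y) = (1/(8011/10000) − 1)/(6) = 663/16022 ≈ 4.1381%

step 1 [1y] bond c/1=7/80: DF=(868173/800000 − 7/80·(0))/(1+7/80) = 9979/10000 ≈ 0.997900
step 2 [2y] swap r/1=313/19666: DF=(1 − 313/19666·(0.997900))/(1+313/19666) = 9687/10000 ≈ 0.968700
step 3 [3y] zero: DF = P = 9273/10000 ≈ 0.927300
step 4 [4y] swap r/1=1114/37825: DF=(1 − 1114/37825·(0.997900+0.968700+0.927300))/(1+1114/37825) = 4443/5000 ≈ 0.888600
step 5 [5y] bond c/1=3/200: DF=(1835321/2000000 − 3/200·(0.997900+0.968700+0.927300+0.888600))/(1+3/200) = 4241/5000 ≈ 0.848200
step 6 [6y] swap r/1=663/18106: DF=(1 − 663/18106·(0.997900+0.968700+0.927300+0.888600+0.848200))/(1+663/18106) = 8011/10000 ≈ 0.801100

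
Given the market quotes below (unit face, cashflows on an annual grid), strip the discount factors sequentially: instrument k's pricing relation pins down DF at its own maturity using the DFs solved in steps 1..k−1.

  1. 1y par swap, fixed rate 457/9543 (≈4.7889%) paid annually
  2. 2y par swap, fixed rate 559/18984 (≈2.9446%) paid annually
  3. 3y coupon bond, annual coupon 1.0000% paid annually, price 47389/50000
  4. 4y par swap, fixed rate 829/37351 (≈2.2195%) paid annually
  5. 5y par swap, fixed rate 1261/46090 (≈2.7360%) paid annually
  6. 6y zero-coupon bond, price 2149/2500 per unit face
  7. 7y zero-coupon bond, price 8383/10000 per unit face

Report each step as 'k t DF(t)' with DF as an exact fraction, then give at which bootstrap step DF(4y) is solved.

1 1 9543/10000
2 2 9441/10000
3 3 2299/2500
4 4 9171/10000
5 5 8739/10000
6 6 2149/2500
7 7 8383/10000
DF(4y) is solved at step 4

step 1 [1y] swap r/1=457/9543: DF=(1 − 457/9543·(0))/(1+457/9543) = 9543/10000 ≈ 0.954300
step 2 [2y] swap r/1=559/18984: DF=(1 − 559/18984·(0.954300))/(1+559/18984) = 9441/10000 ≈ 0.944100
step 3 [3y] bond c/1=1/100: DF=(47389/50000 − 1/100·(0.954300+0.944100))/(1+1/100) = 2299/2500 ≈ 0.919600
step 4 [4y] swap r/1=829/37351: DF=(1 − 829/37351·(0.954300+0.944100+0.919600))/(1+829/37351) = 9171/10000 ≈ 0.917100
step 5 [5y] swap r/1=1261/46090: DF=(1 − 1261/46090·(0.954300+0.944100+0.919600+0.917100))/(1+1261/46090) = 8739/10000 ≈ 0.873900
step 6 [6y] zero: DF = P = 2149/2500 ≈ 0.859600
step 7 [7y] zero: DF = P = 8383/10000 ≈ 0.838300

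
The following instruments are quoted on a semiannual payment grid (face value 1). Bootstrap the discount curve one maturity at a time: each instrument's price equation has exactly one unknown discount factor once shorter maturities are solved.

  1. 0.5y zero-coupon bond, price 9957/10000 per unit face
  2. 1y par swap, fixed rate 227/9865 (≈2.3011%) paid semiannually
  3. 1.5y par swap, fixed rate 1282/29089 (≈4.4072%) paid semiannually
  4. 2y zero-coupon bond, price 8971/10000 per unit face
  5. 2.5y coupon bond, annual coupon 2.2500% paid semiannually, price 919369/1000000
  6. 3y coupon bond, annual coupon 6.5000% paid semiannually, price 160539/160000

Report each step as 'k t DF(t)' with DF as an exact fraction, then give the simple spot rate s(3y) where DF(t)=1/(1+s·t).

step 1 [0.5y] zero: DF = P = 9957/10000 ≈ 0.995700
step 2 [1y] swap r/2=227/19730: DF=(1 − 227/19730·(0.995700))/(1+227/19730) = 9773/10000 ≈ 0.977300
step 3 [1.5y] swap r/2=641/29089: DF=(1 − 641/29089·(0.995700+0.977300))/(1+641/29089) = 9359/10000 ≈ 0.935900
step 4 [2y] zero: DF = P = 8971/10000 ≈ 0.897100
step 5 [2.5y] bond c/2=9/800: DF=(919369/1000000 − 9/800·(0.995700+0.977300+0.935900+0.897100))/(1+9/800) = 2167/2500 ≈ 0.866800
step 6 [3y] bond c/2=13/400: DF=(160539/160000 − 13/400·(0.995700+0.977300+0.935900+0.897100+0.866800))/(1+13/400) = 8247/10000 ≈ 0.824700

1 1/2 9957/10000
2 1 9773/10000
3 3/2 9359/10000
4 2 8971/10000
5 5/2 2167/2500
6 3 8247/10000
s(3y) = (1/(8247/10000) − 1)/(3) = 1753/24741 ≈ 7.0854%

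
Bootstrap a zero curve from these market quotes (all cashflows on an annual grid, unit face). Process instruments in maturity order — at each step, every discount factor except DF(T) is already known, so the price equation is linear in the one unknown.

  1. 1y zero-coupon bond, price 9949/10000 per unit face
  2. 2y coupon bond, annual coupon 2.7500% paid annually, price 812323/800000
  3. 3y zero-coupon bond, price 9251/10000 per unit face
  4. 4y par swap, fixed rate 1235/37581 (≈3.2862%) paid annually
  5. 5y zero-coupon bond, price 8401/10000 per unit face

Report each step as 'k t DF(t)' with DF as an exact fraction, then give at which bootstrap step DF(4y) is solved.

1 1 9949/10000
2 2 601/625
3 3 9251/10000
4 4 1753/2000
5 5 8401/10000
DF(4y) is solved at step 4

step 1 [1y] zero: DF = P = 9949/10000 ≈ 0.994900
step 2 [2y] bond c/1=11/400: DF=(812323/800000 − 11/400·(0.994900))/(1+11/400) = 601/625 ≈ 0.961600
step 3 [3y] zero: DF = P = 9251/10000 ≈ 0.925100
step 4 [4y] swap r/1=1235/37581: DF=(1 − 1235/37581·(0.994900+0.961600+0.925100))/(1+1235/37581) = 1753/2000 ≈ 0.876500
step 5 [5y] zero: DF = P = 8401/10000 ≈ 0.840100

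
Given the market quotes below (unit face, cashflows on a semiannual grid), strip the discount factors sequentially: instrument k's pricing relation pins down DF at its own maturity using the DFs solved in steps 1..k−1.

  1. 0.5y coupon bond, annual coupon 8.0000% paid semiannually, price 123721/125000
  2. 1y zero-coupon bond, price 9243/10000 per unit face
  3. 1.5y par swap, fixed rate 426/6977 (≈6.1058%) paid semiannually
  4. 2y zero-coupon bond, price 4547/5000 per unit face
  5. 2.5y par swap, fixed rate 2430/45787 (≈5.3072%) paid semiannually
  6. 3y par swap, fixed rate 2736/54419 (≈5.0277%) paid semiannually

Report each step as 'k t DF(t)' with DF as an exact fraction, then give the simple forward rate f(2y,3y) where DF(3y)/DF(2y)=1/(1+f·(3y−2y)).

1 1/2 9517/10000
2 1 9243/10000
3 3/2 2287/2500
4 2 4547/5000
5 5/2 1757/2000
6 3 1079/1250
f(2y,3y) = ((4547/5000)/(1079/1250) − 1)/(1) = 231/4316 ≈ 5.3522%

step 1 [0.5y] bond c/2=1/25: DF=(123721/125000 − 1/25·(0))/(1+1/25) = 9517/10000 ≈ 0.951700
step 2 [1y] zero: DF = P = 9243/10000 ≈ 0.924300
step 3 [1.5y] swap r/2=213/6977: DF=(1 − 213/6977·(0.951700+0.924300))/(1+213/6977) = 2287/2500 ≈ 0.914800
step 4 [2y] zero: DF = P = 4547/5000 ≈ 0.909400
step 5 [2.5y] swap r/2=1215/45787: DF=(1 − 1215/45787·(0.951700+0.924300+0.914800+0.909400))/(1+1215/45787) = 1757/2000 ≈ 0.878500
step 6 [3y] swap r/2=1368/54419: DF=(1 − 1368/54419·(0.951700+0.924300+0.914800+0.909400+0.878500))/(1+1368/54419) = 1079/1250 ≈ 0.863200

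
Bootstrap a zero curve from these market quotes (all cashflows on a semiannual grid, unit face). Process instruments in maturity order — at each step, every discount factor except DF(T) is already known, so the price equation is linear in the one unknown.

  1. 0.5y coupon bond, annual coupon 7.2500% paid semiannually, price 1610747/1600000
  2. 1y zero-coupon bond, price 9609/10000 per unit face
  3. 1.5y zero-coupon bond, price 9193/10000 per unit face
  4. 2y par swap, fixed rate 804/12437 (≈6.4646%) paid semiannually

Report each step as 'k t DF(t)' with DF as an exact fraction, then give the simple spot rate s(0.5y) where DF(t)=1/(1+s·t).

step 1 [0.5y] bond c/2=29/800: DF=(1610747/1600000 − 29/800·(0))/(1+29/800) = 1943/2000 ≈ 0.971500
step 2 [1y] zero: DF = P = 9609/10000 ≈ 0.960900
step 3 [1.5y] zero: DF = P = 9193/10000 ≈ 0.919300
step 4 [2y] swap r/2=402/12437: DF=(1 − 402/12437·(0.971500+0.960900+0.919300))/(1+402/12437) = 4397/5000 ≈ 0.879400

1 1/2 1943/2000
2 1 9609/10000
3 3/2 9193/10000
4 2 4397/5000
s(0.5y) = (1/(1943/2000) − 1)/(1/2) = 114/1943 ≈ 5.8672%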